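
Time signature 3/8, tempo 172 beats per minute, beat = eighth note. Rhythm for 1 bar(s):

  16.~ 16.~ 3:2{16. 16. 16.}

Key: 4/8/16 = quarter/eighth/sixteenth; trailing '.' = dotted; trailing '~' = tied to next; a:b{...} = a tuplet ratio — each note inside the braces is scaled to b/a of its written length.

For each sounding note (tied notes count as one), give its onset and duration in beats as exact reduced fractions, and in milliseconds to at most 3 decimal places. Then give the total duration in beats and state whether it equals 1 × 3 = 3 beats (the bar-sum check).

1) 0.0ms=0b +697.674ms=2b
2) 697.674ms=2b +174.419ms=1/2b
3) 872.093ms=5/2b +174.419ms=1/2b
Σ=3b of 3 (172bpm 3/8) — PASS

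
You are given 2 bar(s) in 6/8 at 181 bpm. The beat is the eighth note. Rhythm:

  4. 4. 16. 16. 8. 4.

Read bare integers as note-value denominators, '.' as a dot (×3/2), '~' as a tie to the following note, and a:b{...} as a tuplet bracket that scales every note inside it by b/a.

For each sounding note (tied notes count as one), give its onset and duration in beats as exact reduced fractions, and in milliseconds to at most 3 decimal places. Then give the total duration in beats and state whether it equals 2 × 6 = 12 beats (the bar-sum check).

1) 0.0ms=0b +994.475ms=3b
2) 994.475ms=3b +994.475ms=3b
3) 1988.95ms=6b +248.619ms=3/4b
4) 2237.569ms=27/4b +248.619ms=3/4b
5) 2486.188ms=15/2b +497.238ms=3/2b
6) 2983.425ms=9b +994.475ms=3b
Σ=12b of 12 (181bpm 6/8) — PASS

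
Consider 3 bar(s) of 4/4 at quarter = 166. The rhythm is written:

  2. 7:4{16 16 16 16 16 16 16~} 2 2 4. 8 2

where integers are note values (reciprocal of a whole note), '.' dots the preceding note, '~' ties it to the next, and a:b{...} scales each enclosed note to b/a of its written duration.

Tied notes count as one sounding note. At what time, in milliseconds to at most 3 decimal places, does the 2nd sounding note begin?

note 2 onset = 3b = 1084.337ms

1. 0.0ms @ 0 + 1084.337ms (3)
2. 1084.337ms @ 3 + 51.635ms (1/7)
3. 1135.972ms @ 22/7 + 51.635ms (1/7)
4. 1187.608ms @ 23/7 + 51.635ms (1/7)
5. 1239.243ms @ 24/7 + 51.635ms (1/7)
6. 1290.878ms @ 25/7 + 51.635ms (1/7)
7. 1342.513ms @ 26/7 + 51.635ms (1/7)
8. 1394.148ms @ 27/7 + 774.527ms (15/7)
9. 2168.675ms @ 6 + 722.892ms (2)
10. 2891.566ms @ 8 + 542.169ms (3/2)
11. 3433.735ms @ 19/2 + 180.723ms (1/2)
12. 3614.458ms @ 10 + 722.892ms (2)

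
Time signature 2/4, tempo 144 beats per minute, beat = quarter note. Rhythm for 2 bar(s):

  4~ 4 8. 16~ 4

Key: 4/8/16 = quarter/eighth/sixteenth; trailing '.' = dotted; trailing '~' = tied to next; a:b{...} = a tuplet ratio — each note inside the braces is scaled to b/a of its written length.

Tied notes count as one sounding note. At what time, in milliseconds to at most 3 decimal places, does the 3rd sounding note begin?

1. 0.0ms @ 0 + 833.333ms (2)
2. 833.333ms @ 2 + 312.5ms (3/4)
3. 1145.833ms @ 11/4 + 520.833ms (5/4)

note 3 onset = 11/4b = 1145.833ms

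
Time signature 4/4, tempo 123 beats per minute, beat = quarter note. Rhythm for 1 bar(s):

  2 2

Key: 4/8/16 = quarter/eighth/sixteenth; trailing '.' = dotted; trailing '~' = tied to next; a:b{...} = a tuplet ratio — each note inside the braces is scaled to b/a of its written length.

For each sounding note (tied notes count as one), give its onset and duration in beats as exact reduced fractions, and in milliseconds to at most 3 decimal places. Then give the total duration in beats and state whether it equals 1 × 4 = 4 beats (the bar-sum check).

1) 0.0ms=0b +975.61ms=2b
2) 975.61ms=2b +975.61ms=2b
Σ=4b of 4 (123bpm 4/4) — PASS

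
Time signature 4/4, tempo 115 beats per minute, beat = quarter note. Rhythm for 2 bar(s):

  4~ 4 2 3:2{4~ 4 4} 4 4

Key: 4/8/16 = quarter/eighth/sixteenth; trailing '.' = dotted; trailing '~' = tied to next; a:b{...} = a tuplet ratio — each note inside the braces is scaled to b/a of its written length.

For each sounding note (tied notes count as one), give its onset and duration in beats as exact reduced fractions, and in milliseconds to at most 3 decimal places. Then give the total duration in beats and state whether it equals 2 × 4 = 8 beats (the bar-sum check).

1) 0.0ms=0b +1043.478ms=2b
2) 1043.478ms=2b +1043.478ms=2b
3) 2086.957ms=4b +695.652ms=4/3b
4) 2782.609ms=16/3b +347.826ms=2/3b
5) 3130.435ms=6b +521.739ms=1b
6) 3652.174ms=7b +521.739ms=1b
Σ=8b of 8 (115bpm 4/4) — PASS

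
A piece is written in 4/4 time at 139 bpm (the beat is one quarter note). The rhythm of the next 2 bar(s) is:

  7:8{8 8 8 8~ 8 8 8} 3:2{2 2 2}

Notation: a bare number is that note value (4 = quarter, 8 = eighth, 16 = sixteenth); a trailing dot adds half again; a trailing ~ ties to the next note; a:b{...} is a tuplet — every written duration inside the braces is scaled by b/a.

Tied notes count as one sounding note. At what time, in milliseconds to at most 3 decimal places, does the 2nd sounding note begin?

note 2 onset = 4/7b = 246.66ms

1. 0.0ms @ 0 + 246.66ms (4/7)
2. 246.66ms @ 4/7 + 246.66ms (4/7)
3. 493.32ms @ 8/7 + 246.66ms (4/7)
4. 739.979ms @ 12/7 + 493.32ms (8/7)
5. 1233.299ms @ 20/7 + 246.66ms (4/7)
6. 1479.959ms @ 24/7 + 246.66ms (4/7)
7. 1726.619ms @ 4 + 575.54ms (4/3)
8. 2302.158ms @ 16/3 + 575.54ms (4/3)
9. 2877.698ms @ 20/3 + 575.54ms (4/3)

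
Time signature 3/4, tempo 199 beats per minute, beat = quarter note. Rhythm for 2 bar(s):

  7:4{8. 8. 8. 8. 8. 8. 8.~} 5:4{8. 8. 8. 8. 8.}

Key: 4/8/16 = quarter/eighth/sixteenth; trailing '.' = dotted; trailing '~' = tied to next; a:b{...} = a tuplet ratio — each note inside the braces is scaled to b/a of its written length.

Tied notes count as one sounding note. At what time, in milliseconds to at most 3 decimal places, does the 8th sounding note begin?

1. 0.0ms @ 0 + 129.218ms (3/7)
2. 129.218ms @ 3/7 + 129.218ms (3/7)
3. 258.435ms @ 6/7 + 129.218ms (3/7)
4. 387.653ms @ 9/7 + 129.218ms (3/7)
5. 516.87ms @ 12/7 + 129.218ms (3/7)
6. 646.088ms @ 15/7 + 129.218ms (3/7)
7. 775.305ms @ 18/7 + 310.122ms (36/35)
8. 1085.427ms @ 18/5 + 180.905ms (3/5)
9. 1266.332ms @ 21/5 + 180.905ms (3/5)
10. 1447.236ms @ 24/5 + 180.905ms (3/5)
11. 1628.141ms @ 27/5 + 180.905ms (3/5)

note 8 onset = 18/5b = 1085.427ms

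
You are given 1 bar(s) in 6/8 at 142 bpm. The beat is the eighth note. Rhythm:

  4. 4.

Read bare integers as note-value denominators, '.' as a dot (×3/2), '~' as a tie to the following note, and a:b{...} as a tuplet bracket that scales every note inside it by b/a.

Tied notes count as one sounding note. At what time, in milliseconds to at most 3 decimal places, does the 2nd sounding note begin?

1. 0.0ms @ 0 + 1267.606ms (3)
2. 1267.606ms @ 3 + 1267.606ms (3)

note 2 onset = 3b = 1267.606ms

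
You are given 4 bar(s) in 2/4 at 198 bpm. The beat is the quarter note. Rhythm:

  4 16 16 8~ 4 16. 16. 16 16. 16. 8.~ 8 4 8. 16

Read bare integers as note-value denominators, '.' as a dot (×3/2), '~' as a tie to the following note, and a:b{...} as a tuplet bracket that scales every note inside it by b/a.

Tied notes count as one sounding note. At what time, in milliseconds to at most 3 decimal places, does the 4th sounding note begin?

1. 0.0ms @ 0 + 303.03ms (1)
2. 303.03ms @ 1 + 75.758ms (1/4)
3. 378.788ms @ 5/4 + 75.758ms (1/4)
4. 454.545ms @ 3/2 + 454.545ms (3/2)
5. 909.091ms @ 3 + 113.636ms (3/8)
6. 1022.727ms @ 27/8 + 113.636ms (3/8)
7. 1136.364ms @ 15/4 + 75.758ms (1/4)
8. 1212.121ms @ 4 + 113.636ms (3/8)
9. 1325.758ms @ 35/8 + 113.636ms (3/8)
10. 1439.394ms @ 19/4 + 378.788ms (5/4)
11. 1818.182ms @ 6 + 303.03ms (1)
12. 2121.212ms @ 7 + 227.273ms (3/4)
13. 2348.485ms @ 31/4 + 75.758ms (1/4)

note 4 onset = 3/2b = 454.545ms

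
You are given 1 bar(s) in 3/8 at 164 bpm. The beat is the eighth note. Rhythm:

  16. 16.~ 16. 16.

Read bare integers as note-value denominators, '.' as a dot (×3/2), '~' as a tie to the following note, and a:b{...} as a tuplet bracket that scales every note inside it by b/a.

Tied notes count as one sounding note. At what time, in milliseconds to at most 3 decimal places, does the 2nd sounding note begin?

note 2 onset = 3/4b = 274.39ms

1. 0.0ms @ 0 + 274.39ms (3/4)
2. 274.39ms @ 3/4 + 548.78ms (3/2)
3. 823.171ms @ 9/4 + 274.39ms (3/4)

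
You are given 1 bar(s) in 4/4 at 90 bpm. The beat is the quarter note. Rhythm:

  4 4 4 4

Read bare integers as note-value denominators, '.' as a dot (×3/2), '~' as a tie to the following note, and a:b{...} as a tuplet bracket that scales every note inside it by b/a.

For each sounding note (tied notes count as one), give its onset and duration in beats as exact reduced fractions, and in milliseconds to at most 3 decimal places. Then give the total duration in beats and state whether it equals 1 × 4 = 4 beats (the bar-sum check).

1) 0.0ms=0b +666.667ms=1b
2) 666.667ms=1b +666.667ms=1b
3) 1333.333ms=2b +666.667ms=1b
4) 2000.0ms=3b +666.667ms=1b
Σ=4b of 4 (90bpm 4/4) — PASS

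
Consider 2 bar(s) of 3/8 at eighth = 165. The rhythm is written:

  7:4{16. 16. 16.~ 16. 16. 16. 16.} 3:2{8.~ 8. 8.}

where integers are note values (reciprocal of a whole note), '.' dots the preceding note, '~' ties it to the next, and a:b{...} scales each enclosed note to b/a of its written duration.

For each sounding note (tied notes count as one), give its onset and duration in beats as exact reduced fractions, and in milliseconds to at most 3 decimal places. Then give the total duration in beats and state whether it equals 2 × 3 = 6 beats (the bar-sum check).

1) 0.0ms=0b +155.844ms=3/7b
2) 155.844ms=3/7b +155.844ms=3/7b
3) 311.688ms=6/7b +311.688ms=6/7b
4) 623.377ms=12/7b +155.844ms=3/7b
5) 779.221ms=15/7b +155.844ms=3/7b
6) 935.065ms=18/7b +155.844ms=3/7b
7) 1090.909ms=3b +727.273ms=2b
8) 1818.182ms=5b +363.636ms=1b
Σ=6b of 6 (165bpm 3/8) — PASS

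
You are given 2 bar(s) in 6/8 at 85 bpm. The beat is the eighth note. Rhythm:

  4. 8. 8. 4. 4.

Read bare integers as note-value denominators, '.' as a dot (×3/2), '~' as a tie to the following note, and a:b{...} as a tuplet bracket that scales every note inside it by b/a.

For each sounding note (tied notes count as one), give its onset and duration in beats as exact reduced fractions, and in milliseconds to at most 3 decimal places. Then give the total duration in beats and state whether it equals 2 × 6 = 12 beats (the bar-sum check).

1) 0.0ms=0b +2117.647ms=3b
2) 2117.647ms=3b +1058.824ms=3/2b
3) 3176.471ms=9/2b +1058.824ms=3/2b
4) 4235.294ms=6b +2117.647ms=3b
5) 6352.941ms=9b +2117.647ms=3b
Σ=12b of 12 (85bpm 6/8) — PASS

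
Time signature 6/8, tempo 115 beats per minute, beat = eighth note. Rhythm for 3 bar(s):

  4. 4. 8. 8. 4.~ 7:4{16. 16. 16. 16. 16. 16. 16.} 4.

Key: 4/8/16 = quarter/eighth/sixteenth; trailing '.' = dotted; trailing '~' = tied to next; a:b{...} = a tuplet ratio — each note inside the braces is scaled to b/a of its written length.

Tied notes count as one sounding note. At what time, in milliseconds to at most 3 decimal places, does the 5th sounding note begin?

1. 0.0ms @ 0 + 1565.217ms (3)
2. 1565.217ms @ 3 + 1565.217ms (3)
3. 3130.435ms @ 6 + 782.609ms (3/2)
4. 3913.043ms @ 15/2 + 782.609ms (3/2)
5. 4695.652ms @ 9 + 1788.82ms (24/7)
6. 6484.472ms @ 87/7 + 223.602ms (3/7)
7. 6708.075ms @ 90/7 + 223.602ms (3/7)
8. 6931.677ms @ 93/7 + 223.602ms (3/7)
9. 7155.28ms @ 96/7 + 223.602ms (3/7)
10. 7378.882ms @ 99/7 + 223.602ms (3/7)
11. 7602.484ms @ 102/7 + 223.602ms (3/7)
12. 7826.087ms @ 15 + 1565.217ms (3)

note 5 onset = 9b = 4695.652ms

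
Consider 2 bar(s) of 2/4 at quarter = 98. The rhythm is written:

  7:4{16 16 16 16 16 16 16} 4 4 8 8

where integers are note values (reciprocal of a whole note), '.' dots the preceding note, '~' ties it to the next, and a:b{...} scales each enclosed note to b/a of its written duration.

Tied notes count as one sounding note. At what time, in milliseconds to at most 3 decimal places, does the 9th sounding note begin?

1. 0.0ms @ 0 + 87.464ms (1/7)
2. 87.464ms @ 1/7 + 87.464ms (1/7)
3. 174.927ms @ 2/7 + 87.464ms (1/7)
4. 262.391ms @ 3/7 + 87.464ms (1/7)
5. 349.854ms @ 4/7 + 87.464ms (1/7)
6. 437.318ms @ 5/7 + 87.464ms (1/7)
7. 524.781ms @ 6/7 + 87.464ms (1/7)
8. 612.245ms @ 1 + 612.245ms (1)
9. 1224.49ms @ 2 + 612.245ms (1)
10. 1836.735ms @ 3 + 306.122ms (1/2)
11. 2142.857ms @ 7/2 + 306.122ms (1/2)

note 9 onset = 2b = 1224.49ms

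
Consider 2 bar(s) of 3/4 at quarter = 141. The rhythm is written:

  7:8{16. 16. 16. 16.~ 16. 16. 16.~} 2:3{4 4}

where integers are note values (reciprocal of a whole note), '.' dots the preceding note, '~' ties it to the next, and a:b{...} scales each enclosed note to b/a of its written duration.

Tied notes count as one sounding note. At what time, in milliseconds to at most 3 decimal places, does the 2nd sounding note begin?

note 2 onset = 3/7b = 182.371ms

1. 0.0ms @ 0 + 182.371ms (3/7)
2. 182.371ms @ 3/7 + 182.371ms (3/7)
3. 364.742ms @ 6/7 + 182.371ms (3/7)
4. 547.112ms @ 9/7 + 364.742ms (6/7)
5. 911.854ms @ 15/7 + 182.371ms (3/7)
6. 1094.225ms @ 18/7 + 820.669ms (27/14)
7. 1914.894ms @ 9/2 + 638.298ms (3/2)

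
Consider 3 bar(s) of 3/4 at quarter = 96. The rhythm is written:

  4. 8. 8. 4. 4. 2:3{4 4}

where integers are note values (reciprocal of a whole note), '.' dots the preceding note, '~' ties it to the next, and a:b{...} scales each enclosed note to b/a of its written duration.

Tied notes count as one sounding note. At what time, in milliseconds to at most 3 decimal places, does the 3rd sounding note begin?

1. 0.0ms @ 0 + 937.5ms (3/2)
2. 937.5ms @ 3/2 + 468.75ms (3/4)
3. 1406.25ms @ 9/4 + 468.75ms (3/4)
4. 1875.0ms @ 3 + 937.5ms (3/2)
5. 2812.5ms @ 9/2 + 937.5ms (3/2)
6. 3750.0ms @ 6 + 937.5ms (3/2)
7. 4687.5ms @ 15/2 + 937.5ms (3/2)

note 3 onset = 9/4b = 1406.25ms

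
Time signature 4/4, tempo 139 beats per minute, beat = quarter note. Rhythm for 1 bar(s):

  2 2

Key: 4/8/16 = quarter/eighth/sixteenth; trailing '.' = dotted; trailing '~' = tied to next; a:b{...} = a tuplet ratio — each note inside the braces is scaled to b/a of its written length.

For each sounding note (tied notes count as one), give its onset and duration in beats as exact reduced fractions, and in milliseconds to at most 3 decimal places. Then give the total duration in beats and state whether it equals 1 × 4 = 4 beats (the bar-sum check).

1) 0.0ms=0b +863.309ms=2b
2) 863.309ms=2b +863.309ms=2b
Σ=4b of 4 (139bpm 4/4) — PASS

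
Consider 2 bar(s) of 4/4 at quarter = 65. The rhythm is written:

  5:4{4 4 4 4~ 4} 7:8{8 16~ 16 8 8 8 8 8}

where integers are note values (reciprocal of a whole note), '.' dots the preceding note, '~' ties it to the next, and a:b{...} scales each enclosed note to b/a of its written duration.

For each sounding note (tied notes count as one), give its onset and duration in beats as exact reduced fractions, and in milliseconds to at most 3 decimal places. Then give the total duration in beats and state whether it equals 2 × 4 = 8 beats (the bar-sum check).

1) 0.0ms=0b +738.462ms=4/5b
2) 738.462ms=4/5b +738.462ms=4/5b
3) 1476.923ms=8/5b +738.462ms=4/5b
4) 2215.385ms=12/5b +1476.923ms=8/5b
5) 3692.308ms=4b +527.473ms=4/7b
6) 4219.78ms=32/7b +527.473ms=4/7b
7) 4747.253ms=36/7b +527.473ms=4/7b
8) 5274.725ms=40/7b +527.473ms=4/7b
9) 5802.198ms=44/7b +527.473ms=4/7b
10) 6329.67ms=48/7b +527.473ms=4/7b
11) 6857.143ms=52/7b +527.473ms=4/7b
Σ=8b of 8 (65bpm 4/4) — PASS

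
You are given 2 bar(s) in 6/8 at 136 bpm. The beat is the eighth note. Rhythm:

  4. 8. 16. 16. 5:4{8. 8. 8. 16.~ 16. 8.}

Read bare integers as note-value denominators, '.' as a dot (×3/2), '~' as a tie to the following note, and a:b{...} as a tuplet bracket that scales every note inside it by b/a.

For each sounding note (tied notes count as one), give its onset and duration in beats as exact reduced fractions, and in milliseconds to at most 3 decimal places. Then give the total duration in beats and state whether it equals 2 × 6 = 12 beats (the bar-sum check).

1) 0.0ms=0b +1323.529ms=3b
2) 1323.529ms=3b +661.765ms=3/2b
3) 1985.294ms=9/2b +330.882ms=3/4b
4) 2316.176ms=21/4b +330.882ms=3/4b
5) 2647.059ms=6b +529.412ms=6/5b
6) 3176.471ms=36/5b +529.412ms=6/5b
7) 3705.882ms=42/5b +529.412ms=6/5b
8) 4235.294ms=48/5b +529.412ms=6/5b
9) 4764.706ms=54/5b +529.412ms=6/5b
Σ=12b of 12 (136bpm 6/8) — PASS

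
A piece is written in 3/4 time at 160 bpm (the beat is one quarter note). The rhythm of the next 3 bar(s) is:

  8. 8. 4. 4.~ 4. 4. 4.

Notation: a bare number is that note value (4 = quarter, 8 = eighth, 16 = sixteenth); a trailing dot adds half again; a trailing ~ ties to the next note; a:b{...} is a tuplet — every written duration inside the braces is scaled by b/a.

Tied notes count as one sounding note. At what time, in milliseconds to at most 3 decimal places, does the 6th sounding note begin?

1. 0.0ms @ 0 + 281.25ms (3/4)
2. 281.25ms @ 3/4 + 281.25ms (3/4)
3. 562.5ms @ 3/2 + 562.5ms (3/2)
4. 1125.0ms @ 3 + 1125.0ms (3)
5. 2250.0ms @ 6 + 562.5ms (3/2)
6. 2812.5ms @ 15/2 + 562.5ms (3/2)

note 6 onset = 15/2b = 2812.5ms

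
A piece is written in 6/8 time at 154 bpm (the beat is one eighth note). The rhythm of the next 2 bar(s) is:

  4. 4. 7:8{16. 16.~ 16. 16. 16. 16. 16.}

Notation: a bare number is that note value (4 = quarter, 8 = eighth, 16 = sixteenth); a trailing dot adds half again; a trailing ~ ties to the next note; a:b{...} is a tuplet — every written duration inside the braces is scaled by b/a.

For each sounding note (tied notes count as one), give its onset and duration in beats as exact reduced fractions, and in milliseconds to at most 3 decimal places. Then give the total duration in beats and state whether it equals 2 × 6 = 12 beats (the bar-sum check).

1) 0.0ms=0b +1168.831ms=3b
2) 1168.831ms=3b +1168.831ms=3b
3) 2337.662ms=6b +333.952ms=6/7b
4) 2671.614ms=48/7b +667.904ms=12/7b
5) 3339.518ms=60/7b +333.952ms=6/7b
6) 3673.469ms=66/7b +333.952ms=6/7b
7) 4007.421ms=72/7b +333.952ms=6/7b
8) 4341.373ms=78/7b +333.952ms=6/7b
Σ=12b of 12 (154bpm 6/8) — PASS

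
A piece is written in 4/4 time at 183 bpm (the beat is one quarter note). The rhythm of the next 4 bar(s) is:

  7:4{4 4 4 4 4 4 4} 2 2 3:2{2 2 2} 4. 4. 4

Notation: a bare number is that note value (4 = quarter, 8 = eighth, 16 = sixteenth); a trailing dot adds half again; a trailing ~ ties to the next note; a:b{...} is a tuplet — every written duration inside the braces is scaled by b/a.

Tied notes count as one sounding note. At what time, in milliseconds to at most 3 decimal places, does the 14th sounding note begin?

1. 0.0ms @ 0 + 187.354ms (4/7)
2. 187.354ms @ 4/7 + 187.354ms (4/7)
3. 374.707ms @ 8/7 + 187.354ms (4/7)
4. 562.061ms @ 12/7 + 187.354ms (4/7)
5. 749.415ms @ 16/7 + 187.354ms (4/7)
6. 936.768ms @ 20/7 + 187.354ms (4/7)
7. 1124.122ms @ 24/7 + 187.354ms (4/7)
8. 1311.475ms @ 4 + 655.738ms (2)
9. 1967.213ms @ 6 + 655.738ms (2)
10. 2622.951ms @ 8 + 437.158ms (4/3)
11. 3060.109ms @ 28/3 + 437.158ms (4/3)
12. 3497.268ms @ 32/3 + 437.158ms (4/3)
13. 3934.426ms @ 12 + 491.803ms (3/2)
14. 4426.23ms @ 27/2 + 491.803ms (3/2)
15. 4918.033ms @ 15 + 327.869ms (1)

note 14 onset = 27/2b = 4426.23ms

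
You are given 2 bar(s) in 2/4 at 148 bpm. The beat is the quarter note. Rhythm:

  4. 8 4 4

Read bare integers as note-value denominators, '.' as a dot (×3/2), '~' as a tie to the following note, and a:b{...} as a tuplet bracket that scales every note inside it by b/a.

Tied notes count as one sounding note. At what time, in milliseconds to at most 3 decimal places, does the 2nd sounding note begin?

1. 0.0ms @ 0 + 608.108ms (3/2)
2. 608.108ms @ 3/2 + 202.703ms (1/2)
3. 810.811ms @ 2 + 405.405ms (1)
4. 1216.216ms @ 3 + 405.405ms (1)

note 2 onset = 3/2b = 608.108ms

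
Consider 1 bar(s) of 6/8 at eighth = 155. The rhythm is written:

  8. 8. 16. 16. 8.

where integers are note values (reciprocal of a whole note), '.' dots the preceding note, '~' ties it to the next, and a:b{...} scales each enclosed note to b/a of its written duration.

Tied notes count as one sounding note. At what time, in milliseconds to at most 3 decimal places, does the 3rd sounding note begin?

1. 0.0ms @ 0 + 580.645ms (3/2)
2. 580.645ms @ 3/2 + 580.645ms (3/2)
3. 1161.29ms @ 3 + 290.323ms (3/4)
4. 1451.613ms @ 15/4 + 290.323ms (3/4)
5. 1741.935ms @ 9/2 + 580.645ms (3/2)

note 3 onset = 3b = 1161.29ms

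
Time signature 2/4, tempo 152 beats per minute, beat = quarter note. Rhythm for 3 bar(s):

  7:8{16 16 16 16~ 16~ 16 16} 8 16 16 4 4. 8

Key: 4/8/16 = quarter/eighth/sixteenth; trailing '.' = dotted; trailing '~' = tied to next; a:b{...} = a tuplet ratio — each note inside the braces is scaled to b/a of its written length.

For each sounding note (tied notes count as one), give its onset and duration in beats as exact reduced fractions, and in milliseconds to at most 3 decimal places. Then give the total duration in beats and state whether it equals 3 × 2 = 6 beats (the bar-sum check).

1) 0.0ms=0b +112.782ms=2/7b
2) 112.782ms=2/7b +112.782ms=2/7b
3) 225.564ms=4/7b +112.782ms=2/7b
4) 338.346ms=6/7b +338.346ms=6/7b
5) 676.692ms=12/7b +112.782ms=2/7b
6) 789.474ms=2b +197.368ms=1/2b
7) 986.842ms=5/2b +98.684ms=1/4b
8) 1085.526ms=11/4b +98.684ms=1/4b
9) 1184.211ms=3b +394.737ms=1b
10) 1578.947ms=4b +592.105ms=3/2b
11) 2171.053ms=11/2b +197.368ms=1/2b
Σ=6b of 6 (152bpm 2/4) — PASS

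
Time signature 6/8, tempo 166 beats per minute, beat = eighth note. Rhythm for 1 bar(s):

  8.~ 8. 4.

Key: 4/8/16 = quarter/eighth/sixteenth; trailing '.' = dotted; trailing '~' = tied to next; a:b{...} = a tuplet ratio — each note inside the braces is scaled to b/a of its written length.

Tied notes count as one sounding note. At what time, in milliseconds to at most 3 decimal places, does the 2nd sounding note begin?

note 2 onset = 3b = 1084.337ms

1. 0.0ms @ 0 + 1084.337ms (3)
2. 1084.337ms @ 3 + 1084.337ms (3)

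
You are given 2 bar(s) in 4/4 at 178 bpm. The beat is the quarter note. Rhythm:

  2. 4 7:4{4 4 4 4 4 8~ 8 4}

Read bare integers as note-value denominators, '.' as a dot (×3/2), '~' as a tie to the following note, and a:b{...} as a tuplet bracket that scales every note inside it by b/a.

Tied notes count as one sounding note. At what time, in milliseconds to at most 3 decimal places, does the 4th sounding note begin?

note 4 onset = 32/7b = 1540.931ms

1. 0.0ms @ 0 + 1011.236ms (3)
2. 1011.236ms @ 3 + 337.079ms (1)
3. 1348.315ms @ 4 + 192.616ms (4/7)
4. 1540.931ms @ 32/7 + 192.616ms (4/7)
5. 1733.547ms @ 36/7 + 192.616ms (4/7)
6. 1926.164ms @ 40/7 + 192.616ms (4/7)
7. 2118.78ms @ 44/7 + 192.616ms (4/7)
8. 2311.396ms @ 48/7 + 192.616ms (4/7)
9. 2504.013ms @ 52/7 + 192.616ms (4/7)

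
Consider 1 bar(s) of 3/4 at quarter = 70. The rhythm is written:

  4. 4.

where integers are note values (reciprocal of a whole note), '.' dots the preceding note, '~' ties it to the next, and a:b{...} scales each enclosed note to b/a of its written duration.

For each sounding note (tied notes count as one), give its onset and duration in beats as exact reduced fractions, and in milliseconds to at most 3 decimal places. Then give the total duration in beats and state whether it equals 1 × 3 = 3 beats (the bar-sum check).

1) 0.0ms=0b +1285.714ms=3/2b
2) 1285.714ms=3/2b +1285.714ms=3/2b
Σ=3b of 3 (70bpm 3/4) — PASS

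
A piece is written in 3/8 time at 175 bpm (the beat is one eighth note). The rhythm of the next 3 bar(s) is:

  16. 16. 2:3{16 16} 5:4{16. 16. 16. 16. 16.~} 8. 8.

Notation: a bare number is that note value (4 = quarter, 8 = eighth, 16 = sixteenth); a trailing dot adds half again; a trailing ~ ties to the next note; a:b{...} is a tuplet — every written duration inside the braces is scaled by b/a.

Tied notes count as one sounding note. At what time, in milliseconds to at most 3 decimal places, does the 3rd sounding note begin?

1. 0.0ms @ 0 + 257.143ms (3/4)
2. 257.143ms @ 3/4 + 257.143ms (3/4)
3. 514.286ms @ 3/2 + 257.143ms (3/4)
4. 771.429ms @ 9/4 + 257.143ms (3/4)
5. 1028.571ms @ 3 + 205.714ms (3/5)
6. 1234.286ms @ 18/5 + 205.714ms (3/5)
7. 1440.0ms @ 21/5 + 205.714ms (3/5)
8. 1645.714ms @ 24/5 + 205.714ms (3/5)
9. 1851.429ms @ 27/5 + 720.0ms (21/10)
10. 2571.429ms @ 15/2 + 514.286ms (3/2)

note 3 onset = 3/2b = 514.286ms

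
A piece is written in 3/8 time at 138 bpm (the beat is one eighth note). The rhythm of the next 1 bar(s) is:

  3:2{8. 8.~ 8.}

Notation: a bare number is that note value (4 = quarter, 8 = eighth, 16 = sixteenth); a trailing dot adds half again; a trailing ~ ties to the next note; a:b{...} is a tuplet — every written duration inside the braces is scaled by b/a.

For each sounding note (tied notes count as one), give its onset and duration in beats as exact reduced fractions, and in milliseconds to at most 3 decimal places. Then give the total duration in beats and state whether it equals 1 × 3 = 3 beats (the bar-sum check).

1) 0.0ms=0b +434.783ms=1b
2) 434.783ms=1b +869.565ms=2b
Σ=3b of 3 (138bpm 3/8) — PASS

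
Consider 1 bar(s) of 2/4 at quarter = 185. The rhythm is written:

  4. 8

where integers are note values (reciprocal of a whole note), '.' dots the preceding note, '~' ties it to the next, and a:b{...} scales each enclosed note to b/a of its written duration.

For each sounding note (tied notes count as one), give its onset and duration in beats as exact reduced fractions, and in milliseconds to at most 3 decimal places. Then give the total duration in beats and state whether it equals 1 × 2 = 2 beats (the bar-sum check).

1) 0.0ms=0b +486.486ms=3/2b
2) 486.486ms=3/2b +162.162ms=1/2b
Σ=2b of 2 (185bpm 2/4) — PASS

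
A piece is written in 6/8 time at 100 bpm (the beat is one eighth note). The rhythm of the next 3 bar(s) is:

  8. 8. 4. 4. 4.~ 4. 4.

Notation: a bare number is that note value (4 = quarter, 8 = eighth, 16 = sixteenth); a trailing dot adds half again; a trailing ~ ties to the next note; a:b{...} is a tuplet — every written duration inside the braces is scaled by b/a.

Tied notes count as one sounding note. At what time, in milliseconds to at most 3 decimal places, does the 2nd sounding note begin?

1. 0.0ms @ 0 + 900.0ms (3/2)
2. 900.0ms @ 3/2 + 900.0ms (3/2)
3. 1800.0ms @ 3 + 1800.0ms (3)
4. 3600.0ms @ 6 + 1800.0ms (3)
5. 5400.0ms @ 9 + 3600.0ms (6)
6. 9000.0ms @ 15 + 1800.0ms (3)

note 2 onset = 3/2b = 900.0ms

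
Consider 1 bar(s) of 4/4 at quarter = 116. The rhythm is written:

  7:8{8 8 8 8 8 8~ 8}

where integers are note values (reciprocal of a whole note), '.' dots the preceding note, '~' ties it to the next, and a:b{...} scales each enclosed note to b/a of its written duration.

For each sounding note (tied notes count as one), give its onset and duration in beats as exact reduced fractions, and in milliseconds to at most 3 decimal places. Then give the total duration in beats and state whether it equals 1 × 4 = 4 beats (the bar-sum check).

1) 0.0ms=0b +295.567ms=4/7b
2) 295.567ms=4/7b +295.567ms=4/7b
3) 591.133ms=8/7b +295.567ms=4/7b
4) 886.7ms=12/7b +295.567ms=4/7b
5) 1182.266ms=16/7b +295.567ms=4/7b
6) 1477.833ms=20/7b +591.133ms=8/7b
Σ=4b of 4 (116bpm 4/4) — PASS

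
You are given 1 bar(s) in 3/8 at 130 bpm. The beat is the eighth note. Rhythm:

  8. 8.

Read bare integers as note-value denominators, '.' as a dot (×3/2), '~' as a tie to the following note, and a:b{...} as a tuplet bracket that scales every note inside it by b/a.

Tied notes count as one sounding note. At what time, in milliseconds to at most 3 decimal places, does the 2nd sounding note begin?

note 2 onset = 3/2b = 692.308ms

1. 0.0ms @ 0 + 692.308ms (3/2)
2. 692.308ms @ 3/2 + 692.308ms (3/2)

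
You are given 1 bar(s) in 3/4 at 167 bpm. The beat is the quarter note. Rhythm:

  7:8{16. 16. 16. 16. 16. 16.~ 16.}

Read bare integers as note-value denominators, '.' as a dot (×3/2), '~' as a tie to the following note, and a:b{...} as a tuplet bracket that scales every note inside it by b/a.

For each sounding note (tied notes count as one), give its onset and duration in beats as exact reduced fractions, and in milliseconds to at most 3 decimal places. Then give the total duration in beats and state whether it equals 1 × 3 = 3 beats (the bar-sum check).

1) 0.0ms=0b +153.978ms=3/7b
2) 153.978ms=3/7b +153.978ms=3/7b
3) 307.956ms=6/7b +153.978ms=3/7b
4) 461.933ms=9/7b +153.978ms=3/7b
5) 615.911ms=12/7b +153.978ms=3/7b
6) 769.889ms=15/7b +307.956ms=6/7b
Σ=3b of 3 (167bpm 3/4) — PASS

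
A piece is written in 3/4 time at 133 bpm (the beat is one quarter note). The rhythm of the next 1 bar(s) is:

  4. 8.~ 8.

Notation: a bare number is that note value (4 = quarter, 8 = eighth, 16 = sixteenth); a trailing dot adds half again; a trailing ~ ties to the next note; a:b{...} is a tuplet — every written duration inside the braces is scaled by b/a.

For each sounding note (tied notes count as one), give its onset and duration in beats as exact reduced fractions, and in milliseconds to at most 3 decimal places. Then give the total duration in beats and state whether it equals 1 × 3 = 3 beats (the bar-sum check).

1) 0.0ms=0b +676.692ms=3/2b
2) 676.692ms=3/2b +676.692ms=3/2b
Σ=3b of 3 (133bpm 3/4) — PASS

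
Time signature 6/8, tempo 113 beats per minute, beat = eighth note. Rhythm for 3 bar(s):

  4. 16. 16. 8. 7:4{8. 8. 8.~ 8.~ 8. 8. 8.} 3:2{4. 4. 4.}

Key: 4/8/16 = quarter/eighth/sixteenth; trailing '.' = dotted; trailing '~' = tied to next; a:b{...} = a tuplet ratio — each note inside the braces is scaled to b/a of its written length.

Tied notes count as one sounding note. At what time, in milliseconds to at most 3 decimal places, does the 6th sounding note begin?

1. 0.0ms @ 0 + 1592.92ms (3)
2. 1592.92ms @ 3 + 398.23ms (3/4)
3. 1991.15ms @ 15/4 + 398.23ms (3/4)
4. 2389.381ms @ 9/2 + 796.46ms (3/2)
5. 3185.841ms @ 6 + 455.12ms (6/7)
6. 3640.961ms @ 48/7 + 455.12ms (6/7)
7. 4096.081ms @ 54/7 + 1365.36ms (18/7)
8. 5461.441ms @ 72/7 + 455.12ms (6/7)
9. 5916.561ms @ 78/7 + 455.12ms (6/7)
10. 6371.681ms @ 12 + 1061.947ms (2)
11. 7433.628ms @ 14 + 1061.947ms (2)
12. 8495.575ms @ 16 + 1061.947ms (2)

note 6 onset = 48/7b = 3640.961ms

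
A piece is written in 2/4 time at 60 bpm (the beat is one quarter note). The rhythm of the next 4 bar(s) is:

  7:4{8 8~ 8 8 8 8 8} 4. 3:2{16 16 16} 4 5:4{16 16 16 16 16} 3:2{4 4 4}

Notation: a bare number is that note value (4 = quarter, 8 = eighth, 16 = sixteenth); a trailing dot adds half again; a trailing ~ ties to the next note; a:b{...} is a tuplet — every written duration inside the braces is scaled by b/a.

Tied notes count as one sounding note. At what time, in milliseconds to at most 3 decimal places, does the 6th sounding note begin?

1. 0.0ms @ 0 + 285.714ms (2/7)
2. 285.714ms @ 2/7 + 571.429ms (4/7)
3. 857.143ms @ 6/7 + 285.714ms (2/7)
4. 1142.857ms @ 8/7 + 285.714ms (2/7)
5. 1428.571ms @ 10/7 + 285.714ms (2/7)
6. 1714.286ms @ 12/7 + 285.714ms (2/7)
7. 2000.0ms @ 2 + 1500.0ms (3/2)
8. 3500.0ms @ 7/2 + 166.667ms (1/6)
9. 3666.667ms @ 11/3 + 166.667ms (1/6)
10. 3833.333ms @ 23/6 + 166.667ms (1/6)
11. 4000.0ms @ 4 + 1000.0ms (1)
12. 5000.0ms @ 5 + 200.0ms (1/5)
13. 5200.0ms @ 26/5 + 200.0ms (1/5)
14. 5400.0ms @ 27/5 + 200.0ms (1/5)
15. 5600.0ms @ 28/5 + 200.0ms (1/5)
16. 5800.0ms @ 29/5 + 200.0ms (1/5)
17. 6000.0ms @ 6 + 666.667ms (2/3)
18. 6666.667ms @ 20/3 + 666.667ms (2/3)
19. 7333.333ms @ 22/3 + 666.667ms (2/3)

note 6 onset = 12/7b = 1714.286ms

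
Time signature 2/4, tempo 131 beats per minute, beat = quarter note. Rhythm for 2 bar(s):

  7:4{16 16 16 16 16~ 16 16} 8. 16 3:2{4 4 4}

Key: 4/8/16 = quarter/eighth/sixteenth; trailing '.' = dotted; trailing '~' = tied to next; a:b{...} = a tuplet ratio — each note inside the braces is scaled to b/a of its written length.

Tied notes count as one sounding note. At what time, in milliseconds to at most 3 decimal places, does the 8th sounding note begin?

note 8 onset = 7/4b = 801.527ms

1. 0.0ms @ 0 + 65.431ms (1/7)
2. 65.431ms @ 1/7 + 65.431ms (1/7)
3. 130.862ms @ 2/7 + 65.431ms (1/7)
4. 196.292ms @ 3/7 + 65.431ms (1/7)
5. 261.723ms @ 4/7 + 130.862ms (2/7)
6. 392.585ms @ 6/7 + 65.431ms (1/7)
7. 458.015ms @ 1 + 343.511ms (3/4)
8. 801.527ms @ 7/4 + 114.504ms (1/4)
9. 916.031ms @ 2 + 305.344ms (2/3)
10. 1221.374ms @ 8/3 + 305.344ms (2/3)
11. 1526.718ms @ 10/3 + 305.344ms (2/3)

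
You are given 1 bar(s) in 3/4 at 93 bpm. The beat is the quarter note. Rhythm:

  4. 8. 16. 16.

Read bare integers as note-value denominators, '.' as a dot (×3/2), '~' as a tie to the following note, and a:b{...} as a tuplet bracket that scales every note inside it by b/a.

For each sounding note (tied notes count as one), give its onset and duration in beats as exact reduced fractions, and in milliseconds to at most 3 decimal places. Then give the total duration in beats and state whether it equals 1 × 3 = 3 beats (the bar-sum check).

1) 0.0ms=0b +967.742ms=3/2b
2) 967.742ms=3/2b +483.871ms=3/4b
3) 1451.613ms=9/4b +241.935ms=3/8b
4) 1693.548ms=21/8b +241.935ms=3/8b
Σ=3b of 3 (93bpm 3/4) — PASS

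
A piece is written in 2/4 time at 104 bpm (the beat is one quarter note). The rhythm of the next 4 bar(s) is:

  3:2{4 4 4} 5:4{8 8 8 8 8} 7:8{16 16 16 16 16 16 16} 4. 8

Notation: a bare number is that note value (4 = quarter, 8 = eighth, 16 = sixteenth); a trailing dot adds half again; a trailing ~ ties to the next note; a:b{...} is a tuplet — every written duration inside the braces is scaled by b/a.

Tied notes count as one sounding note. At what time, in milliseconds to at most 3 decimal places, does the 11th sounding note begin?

1. 0.0ms @ 0 + 384.615ms (2/3)
2. 384.615ms @ 2/3 + 384.615ms (2/3)
3. 769.231ms @ 4/3 + 384.615ms (2/3)
4. 1153.846ms @ 2 + 230.769ms (2/5)
5. 1384.615ms @ 12/5 + 230.769ms (2/5)
6. 1615.385ms @ 14/5 + 230.769ms (2/5)
7. 1846.154ms @ 16/5 + 230.769ms (2/5)
8. 2076.923ms @ 18/5 + 230.769ms (2/5)
9. 2307.692ms @ 4 + 164.835ms (2/7)
10. 2472.527ms @ 30/7 + 164.835ms (2/7)
11. 2637.363ms @ 32/7 + 164.835ms (2/7)
12. 2802.198ms @ 34/7 + 164.835ms (2/7)
13. 2967.033ms @ 36/7 + 164.835ms (2/7)
14. 3131.868ms @ 38/7 + 164.835ms (2/7)
15. 3296.703ms @ 40/7 + 164.835ms (2/7)
16. 3461.538ms @ 6 + 865.385ms (3/2)
17. 4326.923ms @ 15/2 + 288.462ms (1/2)

note 11 onset = 32/7b = 2637.363ms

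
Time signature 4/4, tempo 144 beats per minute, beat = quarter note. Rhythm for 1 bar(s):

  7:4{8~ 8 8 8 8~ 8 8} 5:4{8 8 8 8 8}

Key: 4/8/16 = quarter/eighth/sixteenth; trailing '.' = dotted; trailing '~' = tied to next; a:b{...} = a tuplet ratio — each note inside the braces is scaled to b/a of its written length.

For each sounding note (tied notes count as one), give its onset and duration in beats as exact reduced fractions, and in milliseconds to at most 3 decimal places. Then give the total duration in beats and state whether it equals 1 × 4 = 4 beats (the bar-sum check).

1) 0.0ms=0b +238.095ms=4/7b
2) 238.095ms=4/7b +119.048ms=2/7b
3) 357.143ms=6/7b +119.048ms=2/7b
4) 476.19ms=8/7b +238.095ms=4/7b
5) 714.286ms=12/7b +119.048ms=2/7b
6) 833.333ms=2b +166.667ms=2/5b
7) 1000.0ms=12/5b +166.667ms=2/5b
8) 1166.667ms=14/5b +166.667ms=2/5b
9) 1333.333ms=16/5b +166.667ms=2/5b
10) 1500.0ms=18/5b +166.667ms=2/5b
Σ=4b of 4 (144bpm 4/4) — PASS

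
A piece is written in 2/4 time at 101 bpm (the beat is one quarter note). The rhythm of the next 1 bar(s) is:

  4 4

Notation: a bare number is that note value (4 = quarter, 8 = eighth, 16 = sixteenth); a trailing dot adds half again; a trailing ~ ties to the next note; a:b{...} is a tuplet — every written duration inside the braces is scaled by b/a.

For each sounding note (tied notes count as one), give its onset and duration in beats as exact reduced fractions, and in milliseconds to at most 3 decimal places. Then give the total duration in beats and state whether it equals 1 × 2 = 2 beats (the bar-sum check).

1) 0.0ms=0b +594.059ms=1b
2) 594.059ms=1b +594.059ms=1b
Σ=2b of 2 (101bpm 2/4) — PASS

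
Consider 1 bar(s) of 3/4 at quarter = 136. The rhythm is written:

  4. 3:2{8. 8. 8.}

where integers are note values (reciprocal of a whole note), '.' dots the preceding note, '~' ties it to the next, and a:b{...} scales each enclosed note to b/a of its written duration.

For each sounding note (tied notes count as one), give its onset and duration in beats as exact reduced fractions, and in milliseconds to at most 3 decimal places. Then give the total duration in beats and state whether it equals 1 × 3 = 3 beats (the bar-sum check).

1) 0.0ms=0b +661.765ms=3/2b
2) 661.765ms=3/2b +220.588ms=1/2b
3) 882.353ms=2b +220.588ms=1/2b
4) 1102.941ms=5/2b +220.588ms=1/2b
Σ=3b of 3 (136bpm 3/4) — PASS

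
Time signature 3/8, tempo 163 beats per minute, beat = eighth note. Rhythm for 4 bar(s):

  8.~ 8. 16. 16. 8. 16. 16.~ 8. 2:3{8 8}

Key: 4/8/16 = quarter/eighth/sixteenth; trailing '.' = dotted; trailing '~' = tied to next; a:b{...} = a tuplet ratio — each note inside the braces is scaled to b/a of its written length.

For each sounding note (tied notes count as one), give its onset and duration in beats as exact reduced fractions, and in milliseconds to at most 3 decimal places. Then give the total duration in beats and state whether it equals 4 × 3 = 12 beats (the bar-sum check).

1) 0.0ms=0b +1104.294ms=3b
2) 1104.294ms=3b +276.074ms=3/4b
3) 1380.368ms=15/4b +276.074ms=3/4b
4) 1656.442ms=9/2b +552.147ms=3/2b
5) 2208.589ms=6b +276.074ms=3/4b
6) 2484.663ms=27/4b +828.221ms=9/4b
7) 3312.883ms=9b +552.147ms=3/2b
8) 3865.031ms=21/2b +552.147ms=3/2b
Σ=12b of 12 (163bpm 3/8) — PASS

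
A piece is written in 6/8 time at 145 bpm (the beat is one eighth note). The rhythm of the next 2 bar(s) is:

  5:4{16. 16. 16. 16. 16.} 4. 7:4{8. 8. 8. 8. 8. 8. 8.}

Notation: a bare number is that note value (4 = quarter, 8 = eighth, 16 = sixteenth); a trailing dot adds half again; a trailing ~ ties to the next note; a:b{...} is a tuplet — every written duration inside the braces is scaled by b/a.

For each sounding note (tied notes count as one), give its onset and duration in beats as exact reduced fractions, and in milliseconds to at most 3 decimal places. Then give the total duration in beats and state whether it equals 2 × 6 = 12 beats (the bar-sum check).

1) 0.0ms=0b +248.276ms=3/5b
2) 248.276ms=3/5b +248.276ms=3/5b
3) 496.552ms=6/5b +248.276ms=3/5b
4) 744.828ms=9/5b +248.276ms=3/5b
5) 993.103ms=12/5b +248.276ms=3/5b
6) 1241.379ms=3b +1241.379ms=3b
7) 2482.759ms=6b +354.68ms=6/7b
8) 2837.438ms=48/7b +354.68ms=6/7b
9) 3192.118ms=54/7b +354.68ms=6/7b
10) 3546.798ms=60/7b +354.68ms=6/7b
11) 3901.478ms=66/7b +354.68ms=6/7b
12) 4256.158ms=72/7b +354.68ms=6/7b
13) 4610.837ms=78/7b +354.68ms=6/7b
Σ=12b of 12 (145bpm 6/8) — PASS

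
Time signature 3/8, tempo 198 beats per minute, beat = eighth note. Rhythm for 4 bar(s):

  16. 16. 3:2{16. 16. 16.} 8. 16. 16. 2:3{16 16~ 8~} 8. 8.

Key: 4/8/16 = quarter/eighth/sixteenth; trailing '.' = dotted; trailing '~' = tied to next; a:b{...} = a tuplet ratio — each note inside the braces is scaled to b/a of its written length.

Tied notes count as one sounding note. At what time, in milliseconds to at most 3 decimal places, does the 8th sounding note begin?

note 8 onset = 21/4b = 1590.909ms

1. 0.0ms @ 0 + 227.273ms (3/4)
2. 227.273ms @ 3/4 + 227.273ms (3/4)
3. 454.545ms @ 3/2 + 151.515ms (1/2)
4. 606.061ms @ 2 + 151.515ms (1/2)
5. 757.576ms @ 5/2 + 151.515ms (1/2)
6. 909.091ms @ 3 + 454.545ms (3/2)
7. 1363.636ms @ 9/2 + 227.273ms (3/4)
8. 1590.909ms @ 21/4 + 227.273ms (3/4)
9. 1818.182ms @ 6 + 227.273ms (3/4)
10. 2045.455ms @ 27/4 + 1136.364ms (15/4)
11. 3181.818ms @ 21/2 + 454.545ms (3/2)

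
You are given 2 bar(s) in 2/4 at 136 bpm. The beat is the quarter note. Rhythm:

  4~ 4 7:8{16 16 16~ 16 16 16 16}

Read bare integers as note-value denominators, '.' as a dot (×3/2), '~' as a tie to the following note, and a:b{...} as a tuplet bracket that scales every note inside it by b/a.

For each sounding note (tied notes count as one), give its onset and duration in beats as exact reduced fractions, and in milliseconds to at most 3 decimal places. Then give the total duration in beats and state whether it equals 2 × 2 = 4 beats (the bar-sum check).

1) 0.0ms=0b +882.353ms=2b
2) 882.353ms=2b +126.05ms=2/7b
3) 1008.403ms=16/7b +126.05ms=2/7b
4) 1134.454ms=18/7b +252.101ms=4/7b
5) 1386.555ms=22/7b +126.05ms=2/7b
6) 1512.605ms=24/7b +126.05ms=2/7b
7) 1638.655ms=26/7b +126.05ms=2/7b
Σ=4b of 4 (136bpm 2/4) — PASS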